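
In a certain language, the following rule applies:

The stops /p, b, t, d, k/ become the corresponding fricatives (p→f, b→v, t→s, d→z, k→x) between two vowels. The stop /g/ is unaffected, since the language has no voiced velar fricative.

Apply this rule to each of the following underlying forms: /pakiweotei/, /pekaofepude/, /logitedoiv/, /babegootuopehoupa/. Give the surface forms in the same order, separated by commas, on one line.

/pakiweotei/: /k/ is a stop between vowels /a/ and /i/, so it spirantizes to the fricative [x]. /t/ is a stop between vowels /o/ and /e/, so it spirantizes to the fricative [s]. → [paxiweosei].
/pekaofepude/: /k/ is a stop between vowels /e/ and /a/, so it spirantizes to the fricative [x]. /p/ is a stop between vowels /e/ and /u/, so it spirantizes to the fricative [f]. /d/ is a stop between vowels /u/ and /e/, so it spirantizes to the fricative [z]. → [pexaofefuze].
/logitedoiv/: /t/ is a stop between vowels /i/ and /e/, so it spirantizes to the fricative [s]. /d/ is a stop between vowels /e/ and /o/, so it spirantizes to the fricative [z]. → [logisezoiv].
/babegootuopehoupa/: /b/ is a stop between vowels /a/ and /e/, so it spirantizes to the fricative [v]. /t/ is a stop between vowels /o/ and /u/, so it spirantizes to the fricative [s]. /p/ is a stop between vowels /o/ and /e/, so it spirantizes to the fricative [f]. /p/ is a stop between vowels /u/ and /a/, so it spirantizes to the fricative [f]. → [bavegoosuofehoufa].

paxiweosei, pexaofefuze, logisezoiv, bavegoosuofehoufa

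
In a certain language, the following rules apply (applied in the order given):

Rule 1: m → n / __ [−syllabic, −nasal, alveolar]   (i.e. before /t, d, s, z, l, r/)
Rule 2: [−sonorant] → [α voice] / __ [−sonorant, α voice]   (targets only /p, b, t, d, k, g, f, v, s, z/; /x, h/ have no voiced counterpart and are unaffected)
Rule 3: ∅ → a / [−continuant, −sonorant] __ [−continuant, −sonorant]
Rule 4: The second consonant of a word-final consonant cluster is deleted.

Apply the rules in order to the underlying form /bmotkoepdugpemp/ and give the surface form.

Rule 1 (nasal place assimilation): no segment meets the environment; /bmotkoepdugpemp/ is unchanged.
Rule 2 (regressive voicing assimilation): /p/ precedes the voiced obstruent /d/, so it voices to [b] by assimilation. /g/ precedes the voiceless obstruent /p/, so it devoices to [k] by assimilation. /bmotkoepdugpemp/ → bmotkoebdukpemp.
Rule 3 (stop-cluster a-epenthesis): /t/ and /k/ form a stop–stop cluster, so [a] is inserted between them. /b/ and /d/ form a stop–stop cluster, so [a] is inserted between them. /k/ and /p/ form a stop–stop cluster, so [a] is inserted between them. /bmotkoebdukpemp/ → bmotakoebadukapemp.
Rule 4 (final cluster simplification): /p/ is the second consonant of a word-final cluster /mp/, so it deletes. /bmotakoebadukapemp/ → bmotakoebadukapem.

bmotakoebadukapem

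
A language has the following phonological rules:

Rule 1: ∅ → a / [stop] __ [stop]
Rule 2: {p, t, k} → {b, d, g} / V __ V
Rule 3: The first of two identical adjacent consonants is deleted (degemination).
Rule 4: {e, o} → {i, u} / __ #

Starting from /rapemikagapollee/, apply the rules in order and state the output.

Rule 1 (stop-cluster a-epenthesis): no segment meets the environment; /rapemikagapollee/ is unchanged.
Rule 2 (intervocalic voicing): /p/ is a voiceless stop between vowels /a/ and /e/, so it voices to [b]. /k/ is a voiceless stop between vowels /i/ and /a/, so it voices to [g]. /p/ is a voiceless stop between vowels /a/ and /o/, so it voices to [b]. /rapemikagapollee/ → rabemigagabollee.
Rule 3 (degemination): /ll/ is a geminate; the first /l/ deletes. /rabemigagabollee/ → rabemigagabolee.
Rule 4 (final vowel raising): /e/ is a mid vowel in word-final position, so it raises to [i]. /rabemigagabolee/ → rabemigagabolei.

rabemigagabolei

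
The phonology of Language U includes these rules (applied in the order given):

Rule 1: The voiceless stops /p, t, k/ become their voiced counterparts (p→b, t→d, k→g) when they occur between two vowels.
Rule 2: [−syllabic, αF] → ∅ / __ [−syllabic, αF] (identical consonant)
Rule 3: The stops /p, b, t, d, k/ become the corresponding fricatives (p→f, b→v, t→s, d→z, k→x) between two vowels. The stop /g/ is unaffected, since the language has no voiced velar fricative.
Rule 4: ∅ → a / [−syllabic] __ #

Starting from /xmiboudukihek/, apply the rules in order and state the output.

xmivouzugiheka

Rule 1 (intervocalic voicing): /k/ is a voiceless stop between vowels /u/ and /i/, so it voices to [g]. /xmiboudukihek/ → xmiboudugihek.
Rule 2 (degemination): no segment meets the environment; /xmiboudugihek/ is unchanged.
Rule 3 (intervocalic spirantization): /b/ is a stop between vowels /i/ and /o/, so it spirantizes to the fricative [v]. /d/ is a stop between vowels /u/ and /u/, so it spirantizes to the fricative [z]. /xmiboudugihek/ → xmivouzugihek.
Rule 4 (final a-epenthesis): the form ends in the consonant /k/, so [a] is inserted word-finally. /xmivouzugihek/ → xmivouzugiheka.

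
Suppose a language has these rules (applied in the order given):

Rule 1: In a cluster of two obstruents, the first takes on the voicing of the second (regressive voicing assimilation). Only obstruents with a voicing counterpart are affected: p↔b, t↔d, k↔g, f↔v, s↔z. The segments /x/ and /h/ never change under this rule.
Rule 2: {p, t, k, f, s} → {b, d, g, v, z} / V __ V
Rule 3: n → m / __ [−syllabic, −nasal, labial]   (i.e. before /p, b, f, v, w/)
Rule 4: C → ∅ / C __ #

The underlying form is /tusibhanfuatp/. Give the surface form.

Rule 1 (regressive voicing assimilation): /b/ precedes the voiceless obstruent /h/, so it devoices to [p] by assimilation. /tusibhanfuatp/ → tusiphanfuatp.
Rule 2 (intervocalic voicing): /s/ is a voiceless obstruent between vowels /u/ and /i/, so it voices to [z]. /tusiphanfuatp/ → tuziphanfuatp.
Rule 3 (nasal place assimilation): /n/ precedes the labial consonant /f/, so it assimilates in place to [m]. /tuziphanfuatp/ → tuziphamfuatp.
Rule 4 (final cluster simplification): /p/ is the second consonant of a word-final cluster /tp/, so it deletes. /tuziphamfuatp/ → tuziphamfuat.

tuziphamfuat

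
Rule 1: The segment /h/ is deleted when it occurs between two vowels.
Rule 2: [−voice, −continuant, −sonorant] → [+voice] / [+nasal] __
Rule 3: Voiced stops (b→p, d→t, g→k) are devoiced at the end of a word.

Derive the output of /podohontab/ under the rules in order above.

Rule 1 (intervocalic h-deletion): /h/ occurs between vowels /o/ and /o/, so it deletes. /podohontab/ → podoontab.
Rule 2 (post-nasal voicing): /t/ is a voiceless stop immediately after the nasal /n/, so it voices to [d]. /podoontab/ → podoondab.
Rule 3 (final devoicing): /b/ is a voiced stop in word-final position, so it devoices to [p]. /podoondab/ → podoondap.

podoondap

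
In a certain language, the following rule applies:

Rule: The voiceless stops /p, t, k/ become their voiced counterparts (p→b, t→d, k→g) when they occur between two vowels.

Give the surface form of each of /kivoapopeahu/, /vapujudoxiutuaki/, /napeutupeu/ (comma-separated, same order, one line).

/kivoapopeahu/: /p/ is a voiceless stop between vowels /a/ and /o/, so it voices to [b]. /p/ is a voiceless stop between vowels /o/ and /e/, so it voices to [b]. → [kivoabobeahu].
/vapujudoxiutuaki/: /p/ is a voiceless stop between vowels /a/ and /u/, so it voices to [b]. /t/ is a voiceless stop between vowels /u/ and /u/, so it voices to [d]. /k/ is a voiceless stop between vowels /a/ and /i/, so it voices to [g]. → [vabujudoxiuduagi].
/napeutupeu/: /p/ is a voiceless stop between vowels /a/ and /e/, so it voices to [b]. /t/ is a voiceless stop between vowels /u/ and /u/, so it voices to [d]. /p/ is a voiceless stop between vowels /u/ and /e/, so it voices to [b]. → [nabeudubeu].

kivoabobeahu, vabujudoxiuduagi, nabeudubeu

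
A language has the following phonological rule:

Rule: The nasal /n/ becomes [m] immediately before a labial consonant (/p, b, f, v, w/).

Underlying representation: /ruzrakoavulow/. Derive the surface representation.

ruzrakoavulow

No segment of /ruzrakoavulow/ meets the structural description of the rule, so the form surfaces unchanged.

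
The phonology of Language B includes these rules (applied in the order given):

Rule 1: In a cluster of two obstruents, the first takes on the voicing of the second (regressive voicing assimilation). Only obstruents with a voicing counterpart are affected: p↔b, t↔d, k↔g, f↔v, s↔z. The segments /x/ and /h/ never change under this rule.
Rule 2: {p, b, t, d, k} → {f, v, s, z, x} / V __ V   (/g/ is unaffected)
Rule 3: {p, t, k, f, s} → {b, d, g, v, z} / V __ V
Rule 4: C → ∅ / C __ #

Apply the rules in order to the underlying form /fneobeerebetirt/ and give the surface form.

Rule 1 (regressive voicing assimilation): no segment meets the environment; /fneobeerebetirt/ is unchanged.
Rule 2 (intervocalic spirantization): /b/ is a stop between vowels /o/ and /e/, so it spirantizes to the fricative [v]. /b/ is a stop between vowels /e/ and /e/, so it spirantizes to the fricative [v]. /t/ is a stop between vowels /e/ and /i/, so it spirantizes to the fricative [s]. /fneobeerebetirt/ → fneoveerevesirt.
Rule 3 (intervocalic voicing): /s/ is a voiceless obstruent between vowels /e/ and /i/, so it voices to [z]. /fneoveerevesirt/ → fneoveerevezirt.
Rule 4 (final cluster simplification): /t/ is the second consonant of a word-final cluster /rt/, so it deletes. /fneoveerevezirt/ → fneoveerevezir.

fneoveerevezir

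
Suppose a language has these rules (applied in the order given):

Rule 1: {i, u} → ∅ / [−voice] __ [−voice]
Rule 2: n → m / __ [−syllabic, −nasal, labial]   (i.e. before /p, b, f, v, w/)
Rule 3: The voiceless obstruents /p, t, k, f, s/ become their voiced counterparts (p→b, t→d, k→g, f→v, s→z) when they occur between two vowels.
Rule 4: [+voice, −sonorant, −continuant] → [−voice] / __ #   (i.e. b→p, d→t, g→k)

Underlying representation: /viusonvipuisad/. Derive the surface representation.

viuzomvibuizat

Rule 1 (high vowel syncope): no segment meets the environment; /viusonvipuisad/ is unchanged.
Rule 2 (nasal place assimilation): /n/ precedes the labial consonant /v/, so it assimilates in place to [m]. /viusonvipuisad/ → viusomvipuisad.
Rule 3 (intervocalic voicing): /s/ is a voiceless obstruent between vowels /u/ and /o/, so it voices to [z]. /p/ is a voiceless obstruent between vowels /i/ and /u/, so it voices to [b]. /s/ is a voiceless obstruent between vowels /i/ and /a/, so it voices to [z]. /viusomvipuisad/ → viuzomvibuizad.
Rule 4 (final devoicing): /d/ is a voiced stop in word-final position, so it devoices to [t]. /viuzomvibuizad/ → viuzomvibuizat.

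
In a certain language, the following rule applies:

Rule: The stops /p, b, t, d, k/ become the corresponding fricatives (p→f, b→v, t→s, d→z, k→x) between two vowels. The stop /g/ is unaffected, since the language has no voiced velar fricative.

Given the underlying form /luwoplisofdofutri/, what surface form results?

No segment of /luwoplisofdofutri/ meets the structural description of the rule, so the form surfaces unchanged.

luwoplisofdofutri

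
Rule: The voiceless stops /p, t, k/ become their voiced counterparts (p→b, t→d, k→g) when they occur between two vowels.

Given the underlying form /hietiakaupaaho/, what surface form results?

/t/ is a voiceless stop between vowels /e/ and /i/, so it voices to [d].
/k/ is a voiceless stop between vowels /a/ and /a/, so it voices to [g].
/p/ is a voiceless stop between vowels /u/ and /a/, so it voices to [b].
Surface form: [hiediagaubaaho].

hiediagaubaaho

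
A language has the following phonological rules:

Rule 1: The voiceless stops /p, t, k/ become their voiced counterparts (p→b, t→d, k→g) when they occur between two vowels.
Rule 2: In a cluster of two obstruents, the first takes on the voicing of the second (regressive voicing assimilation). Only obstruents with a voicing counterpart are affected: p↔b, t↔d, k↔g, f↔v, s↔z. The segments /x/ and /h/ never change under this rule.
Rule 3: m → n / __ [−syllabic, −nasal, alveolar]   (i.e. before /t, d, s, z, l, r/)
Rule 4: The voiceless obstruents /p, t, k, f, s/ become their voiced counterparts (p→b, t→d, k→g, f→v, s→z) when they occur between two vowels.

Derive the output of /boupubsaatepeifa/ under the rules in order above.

boubupsaadebeiva

Rule 1 (intervocalic voicing): /p/ is a voiceless stop between vowels /u/ and /u/, so it voices to [b]. /t/ is a voiceless stop between vowels /a/ and /e/, so it voices to [d]. /p/ is a voiceless stop between vowels /e/ and /e/, so it voices to [b]. /boupubsaatepeifa/ → boububsaadebeifa.
Rule 2 (regressive voicing assimilation): /b/ precedes the voiceless obstruent /s/, so it devoices to [p] by assimilation. /boububsaadebeifa/ → boubupsaadebeifa.
Rule 3 (nasal place assimilation): no segment meets the environment; /boubupsaadebeifa/ is unchanged.
Rule 4 (intervocalic voicing): /f/ is a voiceless obstruent between vowels /i/ and /a/, so it voices to [v]. /boubupsaadebeifa/ → boubupsaadebeiva.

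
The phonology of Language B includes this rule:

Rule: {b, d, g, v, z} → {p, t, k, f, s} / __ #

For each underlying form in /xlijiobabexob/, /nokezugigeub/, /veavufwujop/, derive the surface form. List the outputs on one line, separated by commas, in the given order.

xlijiobabexop, nokezugigeup, veavufwujop

/xlijiobabexob/: /b/ is a voiced obstruent in word-final position, so it devoices to [p]. → [xlijiobabexop].
/nokezugigeub/: /b/ is a voiced obstruent in word-final position, so it devoices to [p]. → [nokezugigeup].
/veavufwujop/: the rule's environment is not met; surfaces unchanged as [veavufwujop].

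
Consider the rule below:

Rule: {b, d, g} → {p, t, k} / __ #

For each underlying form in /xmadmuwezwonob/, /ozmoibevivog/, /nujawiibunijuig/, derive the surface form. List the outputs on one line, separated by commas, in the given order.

/xmadmuwezwonob/: /b/ is a voiced stop in word-final position, so it devoices to [p]. → [xmadmuwezwonop].
/ozmoibevivog/: /g/ is a voiced stop in word-final position, so it devoices to [k]. → [ozmoibevivok].
/nujawiibunijuig/: /g/ is a voiced stop in word-final position, so it devoices to [k]. → [nujawiibunijuik].

xmadmuwezwonop, ozmoibevivok, nujawiibunijuik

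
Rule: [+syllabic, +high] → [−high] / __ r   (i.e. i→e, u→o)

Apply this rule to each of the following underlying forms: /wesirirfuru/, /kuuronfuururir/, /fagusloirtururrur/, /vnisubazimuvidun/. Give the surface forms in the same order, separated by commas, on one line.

/wesirirfuru/: /i/ is a high vowel immediately before /r/, so it lowers to [e]. /i/ is a high vowel immediately before /r/, so it lowers to [e]. /u/ is a high vowel immediately before /r/, so it lowers to [o]. → [wesererforu].
/kuuronfuururir/: /u/ is a high vowel immediately before /r/, so it lowers to [o]. /u/ is a high vowel immediately before /r/, so it lowers to [o]. /u/ is a high vowel immediately before /r/, so it lowers to [o]. /i/ is a high vowel immediately before /r/, so it lowers to [e]. → [kuoronfuororer].
/fagusloirtururrur/: /i/ is a high vowel immediately before /r/, so it lowers to [e]. /u/ is a high vowel immediately before /r/, so it lowers to [o]. /u/ is a high vowel immediately before /r/, so it lowers to [o]. /u/ is a high vowel immediately before /r/, so it lowers to [o]. → [fagusloertororror].
/vnisubazimuvidun/: the rule's environment is not met; surfaces unchanged as [vnisubazimuvidun].

wesererforu, kuoronfuororer, fagusloertororror, vnisubazimuvidun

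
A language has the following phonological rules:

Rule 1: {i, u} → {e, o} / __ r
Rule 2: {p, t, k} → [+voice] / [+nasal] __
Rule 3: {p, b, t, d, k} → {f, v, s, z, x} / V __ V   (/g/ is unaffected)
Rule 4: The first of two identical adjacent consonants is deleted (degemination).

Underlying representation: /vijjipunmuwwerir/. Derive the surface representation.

vijifunmuwerer

Rule 1 (pre-rhotic lowering): /i/ is a high vowel immediately before /r/, so it lowers to [e]. /vijjipunmuwwerir/ → vijjipunmuwwerer.
Rule 2 (post-nasal voicing): no segment meets the environment; /vijjipunmuwwerer/ is unchanged.
Rule 3 (intervocalic spirantization): /p/ is a stop between vowels /i/ and /u/, so it spirantizes to the fricative [f]. /vijjipunmuwwerer/ → vijjifunmuwwerer.
Rule 4 (degemination): /jj/ is a geminate; the first /j/ deletes. /ww/ is a geminate; the first /w/ deletes. /vijjifunmuwwerer/ → vijifunmuwerer.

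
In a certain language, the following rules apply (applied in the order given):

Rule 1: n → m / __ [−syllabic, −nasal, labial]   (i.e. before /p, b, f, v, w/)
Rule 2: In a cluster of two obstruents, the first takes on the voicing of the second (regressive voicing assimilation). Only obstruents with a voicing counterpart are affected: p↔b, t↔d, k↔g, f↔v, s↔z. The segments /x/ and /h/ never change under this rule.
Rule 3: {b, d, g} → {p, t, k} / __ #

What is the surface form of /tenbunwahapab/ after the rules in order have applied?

tembumwahapap

Rule 1 (nasal place assimilation): /n/ precedes the labial consonant /b/, so it assimilates in place to [m]. /n/ precedes the labial consonant /w/, so it assimilates in place to [m]. /tenbunwahapab/ → tembumwahapab.
Rule 2 (regressive voicing assimilation): no segment meets the environment; /tembumwahapab/ is unchanged.
Rule 3 (final devoicing): /b/ is a voiced stop in word-final position, so it devoices to [p]. /tembumwahapab/ → tembumwahapap.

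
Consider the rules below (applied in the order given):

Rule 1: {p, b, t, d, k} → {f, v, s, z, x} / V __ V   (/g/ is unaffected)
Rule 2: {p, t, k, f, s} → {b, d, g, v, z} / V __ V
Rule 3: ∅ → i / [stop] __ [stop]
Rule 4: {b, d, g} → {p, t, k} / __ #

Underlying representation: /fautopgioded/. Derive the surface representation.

Rule 1 (intervocalic spirantization): /t/ is a stop between vowels /u/ and /o/, so it spirantizes to the fricative [s]. /d/ is a stop between vowels /o/ and /e/, so it spirantizes to the fricative [z]. /fautopgioded/ → fausopgiozed.
Rule 2 (intervocalic voicing): /s/ is a voiceless obstruent between vowels /u/ and /o/, so it voices to [z]. /fausopgiozed/ → fauzopgiozed.
Rule 3 (stop-cluster i-epenthesis): /p/ and /g/ form a stop–stop cluster, so [i] is inserted between them. /fauzopgiozed/ → fauzopigiozed.
Rule 4 (final devoicing): /d/ is a voiced stop in word-final position, so it devoices to [t]. /fauzopigiozed/ → fauzopigiozet.

fauzopigiozet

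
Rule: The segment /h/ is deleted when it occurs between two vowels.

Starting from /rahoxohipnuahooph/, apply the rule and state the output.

/h/ occurs between vowels /a/ and /o/, so it deletes.
/h/ occurs between vowels /o/ and /i/, so it deletes.
/h/ occurs between vowels /a/ and /o/, so it deletes.
Surface form: [raoxoipnuaooph].

raoxoipnuaooph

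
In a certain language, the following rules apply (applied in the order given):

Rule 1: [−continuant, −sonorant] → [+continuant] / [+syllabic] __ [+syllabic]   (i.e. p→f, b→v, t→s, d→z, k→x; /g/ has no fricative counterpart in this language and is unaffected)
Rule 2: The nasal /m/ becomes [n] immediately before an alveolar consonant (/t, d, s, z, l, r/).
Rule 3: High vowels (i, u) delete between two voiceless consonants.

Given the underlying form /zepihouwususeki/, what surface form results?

Rule 1 (intervocalic spirantization): /p/ is a stop between vowels /e/ and /i/, so it spirantizes to the fricative [f]. /k/ is a stop between vowels /e/ and /i/, so it spirantizes to the fricative [x]. /zepihouwususeki/ → zefihouwususexi.
Rule 2 (nasal place assimilation): no segment meets the environment; /zefihouwususexi/ is unchanged.
Rule 3 (high vowel syncope): /i/ is a high vowel flanked by voiceless consonants /f/ and /h/, so it deletes. /u/ is a high vowel flanked by voiceless consonants /s/ and /s/, so it deletes. /zefihouwususexi/ → zefhouwussexi.

zefhouwussexi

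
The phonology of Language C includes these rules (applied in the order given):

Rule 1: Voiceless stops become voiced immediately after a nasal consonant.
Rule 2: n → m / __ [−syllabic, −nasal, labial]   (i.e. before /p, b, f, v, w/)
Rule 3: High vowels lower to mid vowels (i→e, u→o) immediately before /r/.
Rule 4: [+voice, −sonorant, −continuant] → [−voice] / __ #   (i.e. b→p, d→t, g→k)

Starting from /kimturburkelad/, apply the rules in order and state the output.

kimdorborkelat

Rule 1 (post-nasal voicing): /t/ is a voiceless stop immediately after the nasal /m/, so it voices to [d]. /kimturburkelad/ → kimdurburkelad.
Rule 2 (nasal place assimilation): no segment meets the environment; /kimdurburkelad/ is unchanged.
Rule 3 (pre-rhotic lowering): /u/ is a high vowel immediately before /r/, so it lowers to [o]. /u/ is a high vowel immediately before /r/, so it lowers to [o]. /kimdurburkelad/ → kimdorborkelad.
Rule 4 (final devoicing): /d/ is a voiced stop in word-final position, so it devoices to [t]. /kimdorborkelad/ → kimdorborkelat.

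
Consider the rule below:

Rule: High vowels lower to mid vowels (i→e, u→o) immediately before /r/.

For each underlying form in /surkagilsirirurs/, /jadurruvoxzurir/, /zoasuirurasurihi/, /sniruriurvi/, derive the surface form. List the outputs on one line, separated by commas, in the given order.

sorkagilsererors, jadorruvoxzorer, zoasuerorasorihi, sneroriorvi

/surkagilsirirurs/: /u/ is a high vowel immediately before /r/, so it lowers to [o]. /i/ is a high vowel immediately before /r/, so it lowers to [e]. /i/ is a high vowel immediately before /r/, so it lowers to [e]. /u/ is a high vowel immediately before /r/, so it lowers to [o]. → [sorkagilsererors].
/jadurruvoxzurir/: /u/ is a high vowel immediately before /r/, so it lowers to [o]. /u/ is a high vowel immediately before /r/, so it lowers to [o]. /i/ is a high vowel immediately before /r/, so it lowers to [e]. → [jadorruvoxzorer].
/zoasuirurasurihi/: /i/ is a high vowel immediately before /r/, so it lowers to [e]. /u/ is a high vowel immediately before /r/, so it lowers to [o]. /u/ is a high vowel immediately before /r/, so it lowers to [o]. → [zoasuerorasorihi].
/sniruriurvi/: /i/ is a high vowel immediately before /r/, so it lowers to [e]. /u/ is a high vowel immediately before /r/, so it lowers to [o]. /u/ is a high vowel immediately before /r/, so it lowers to [o]. → [sneroriorvi].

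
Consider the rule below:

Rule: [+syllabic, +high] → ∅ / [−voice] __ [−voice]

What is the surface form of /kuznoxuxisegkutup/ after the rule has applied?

/u/ is a high vowel flanked by voiceless consonants /x/ and /x/, so it deletes.
/i/ is a high vowel flanked by voiceless consonants /x/ and /s/, so it deletes.
/u/ is a high vowel flanked by voiceless consonants /k/ and /t/, so it deletes.
/u/ is a high vowel flanked by voiceless consonants /t/ and /p/, so it deletes.
The other instance of /u/ does not occur in the required environment and remains unchanged.
Surface form: [kuznoxxsegktp].

kuznoxxsegktp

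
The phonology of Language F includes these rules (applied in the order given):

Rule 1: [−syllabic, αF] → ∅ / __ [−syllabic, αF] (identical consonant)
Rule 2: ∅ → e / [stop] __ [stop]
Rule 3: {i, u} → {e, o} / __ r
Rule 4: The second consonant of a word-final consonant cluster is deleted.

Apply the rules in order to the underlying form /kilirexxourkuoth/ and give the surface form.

kilerexoorkuot

Rule 1 (degemination): /xx/ is a geminate; the first /x/ deletes. /kilirexxourkuoth/ → kilirexourkuoth.
Rule 2 (stop-cluster e-epenthesis): no segment meets the environment; /kilirexourkuoth/ is unchanged.
Rule 3 (pre-rhotic lowering): /i/ is a high vowel immediately before /r/, so it lowers to [e]. /u/ is a high vowel immediately before /r/, so it lowers to [o]. /kilirexourkuoth/ → kilerexoorkuoth.
Rule 4 (final cluster simplification): /h/ is the second consonant of a word-final cluster /th/, so it deletes. /kilerexoorkuoth/ → kilerexoorkuot.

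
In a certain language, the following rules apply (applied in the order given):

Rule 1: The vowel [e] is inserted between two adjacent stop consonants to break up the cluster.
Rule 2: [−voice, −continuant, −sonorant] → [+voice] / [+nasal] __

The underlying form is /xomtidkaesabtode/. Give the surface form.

xomdidekaesabetode

Rule 1 (stop-cluster e-epenthesis): /d/ and /k/ form a stop–stop cluster, so [e] is inserted between them. /b/ and /t/ form a stop–stop cluster, so [e] is inserted between them. /xomtidkaesabtode/ → xomtidekaesabetode.
Rule 2 (post-nasal voicing): /t/ is a voiceless stop immediately after the nasal /m/, so it voices to [d]. /xomtidekaesabetode/ → xomdidekaesabetode.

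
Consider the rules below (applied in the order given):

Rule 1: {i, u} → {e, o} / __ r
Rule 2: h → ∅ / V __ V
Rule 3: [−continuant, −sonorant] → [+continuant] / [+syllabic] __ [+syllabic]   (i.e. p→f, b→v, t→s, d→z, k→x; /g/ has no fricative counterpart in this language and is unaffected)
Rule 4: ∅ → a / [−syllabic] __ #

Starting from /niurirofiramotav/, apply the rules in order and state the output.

nioreroferamosava

Rule 1 (pre-rhotic lowering): /u/ is a high vowel immediately before /r/, so it lowers to [o]. /i/ is a high vowel immediately before /r/, so it lowers to [e]. /i/ is a high vowel immediately before /r/, so it lowers to [e]. /niurirofiramotav/ → nioreroferamotav.
Rule 2 (intervocalic h-deletion): no segment meets the environment; /nioreroferamotav/ is unchanged.
Rule 3 (intervocalic spirantization): /t/ is a stop between vowels /o/ and /a/, so it spirantizes to the fricative [s]. /nioreroferamotav/ → nioreroferamosav.
Rule 4 (final a-epenthesis): the form ends in the consonant /v/, so [a] is inserted word-finally. /nioreroferamosav/ → nioreroferamosava.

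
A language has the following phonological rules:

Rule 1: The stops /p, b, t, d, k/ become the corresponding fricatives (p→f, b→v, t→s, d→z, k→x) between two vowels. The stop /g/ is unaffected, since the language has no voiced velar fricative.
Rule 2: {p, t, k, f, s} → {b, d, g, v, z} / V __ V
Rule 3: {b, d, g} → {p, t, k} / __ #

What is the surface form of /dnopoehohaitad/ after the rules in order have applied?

Rule 1 (intervocalic spirantization): /p/ is a stop between vowels /o/ and /o/, so it spirantizes to the fricative [f]. /t/ is a stop between vowels /i/ and /a/, so it spirantizes to the fricative [s]. /dnopoehohaitad/ → dnofoehohaisad.
Rule 2 (intervocalic voicing): /f/ is a voiceless obstruent between vowels /o/ and /o/, so it voices to [v]. /s/ is a voiceless obstruent between vowels /i/ and /a/, so it voices to [z]. /dnofoehohaisad/ → dnovoehohaizad.
Rule 3 (final devoicing): /d/ is a voiced stop in word-final position, so it devoices to [t]. /dnovoehohaizad/ → dnovoehohaizat.

dnovoehohaizat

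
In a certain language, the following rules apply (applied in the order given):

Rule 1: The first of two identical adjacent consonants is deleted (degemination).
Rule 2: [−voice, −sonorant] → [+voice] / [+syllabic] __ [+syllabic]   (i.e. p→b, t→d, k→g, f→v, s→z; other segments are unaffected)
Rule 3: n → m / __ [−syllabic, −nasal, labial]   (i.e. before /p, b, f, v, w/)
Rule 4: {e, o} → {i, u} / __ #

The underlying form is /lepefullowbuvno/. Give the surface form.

lebevulowbuvnu

Rule 1 (degemination): /ll/ is a geminate; the first /l/ deletes. /lepefullowbuvno/ → lepefulowbuvno.
Rule 2 (intervocalic voicing): /p/ is a voiceless obstruent between vowels /e/ and /e/, so it voices to [b]. /f/ is a voiceless obstruent between vowels /e/ and /u/, so it voices to [v]. /lepefulowbuvno/ → lebevulowbuvno.
Rule 3 (nasal place assimilation): no segment meets the environment; /lebevulowbuvno/ is unchanged.
Rule 4 (final vowel raising): /o/ is a mid vowel in word-final position, so it raises to [u]. /lebevulowbuvno/ → lebevulowbuvnu.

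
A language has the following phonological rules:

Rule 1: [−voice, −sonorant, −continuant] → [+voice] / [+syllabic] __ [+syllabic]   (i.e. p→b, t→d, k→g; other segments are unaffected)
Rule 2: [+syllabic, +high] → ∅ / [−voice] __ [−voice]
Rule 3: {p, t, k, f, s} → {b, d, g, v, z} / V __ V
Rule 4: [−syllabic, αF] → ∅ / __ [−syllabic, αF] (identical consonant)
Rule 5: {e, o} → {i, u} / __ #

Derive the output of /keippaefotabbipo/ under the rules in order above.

Rule 1 (intervocalic voicing): /t/ is a voiceless stop between vowels /o/ and /a/, so it voices to [d]. /p/ is a voiceless stop between vowels /i/ and /o/, so it voices to [b]. /keippaefotabbipo/ → keippaefodabbibo.
Rule 2 (high vowel syncope): no segment meets the environment; /keippaefodabbibo/ is unchanged.
Rule 3 (intervocalic voicing): /f/ is a voiceless obstruent between vowels /e/ and /o/, so it voices to [v]. /keippaefodabbibo/ → keippaevodabbibo.
Rule 4 (degemination): /pp/ is a geminate; the first /p/ deletes. /bb/ is a geminate; the first /b/ deletes. /keippaevodabbibo/ → keipaevodabibo.
Rule 5 (final vowel raising): /o/ is a mid vowel in word-final position, so it raises to [u]. /keipaevodabibo/ → keipaevodabibu.

keipaevodabibu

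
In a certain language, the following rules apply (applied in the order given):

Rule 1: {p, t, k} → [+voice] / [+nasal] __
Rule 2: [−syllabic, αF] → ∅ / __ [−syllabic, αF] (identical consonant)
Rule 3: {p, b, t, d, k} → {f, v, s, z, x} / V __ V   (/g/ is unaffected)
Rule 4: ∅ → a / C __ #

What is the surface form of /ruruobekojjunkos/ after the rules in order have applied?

ruruovexojungosa

Rule 1 (post-nasal voicing): /k/ is a voiceless stop immediately after the nasal /n/, so it voices to [g]. /ruruobekojjunkos/ → ruruobekojjungos.
Rule 2 (degemination): /jj/ is a geminate; the first /j/ deletes. /ruruobekojjungos/ → ruruobekojungos.
Rule 3 (intervocalic spirantization): /b/ is a stop between vowels /o/ and /e/, so it spirantizes to the fricative [v]. /k/ is a stop between vowels /e/ and /o/, so it spirantizes to the fricative [x]. /ruruobekojungos/ → ruruovexojungos.
Rule 4 (final a-epenthesis): the form ends in the consonant /s/, so [a] is inserted word-finally. /ruruovexojungos/ → ruruovexojungosa.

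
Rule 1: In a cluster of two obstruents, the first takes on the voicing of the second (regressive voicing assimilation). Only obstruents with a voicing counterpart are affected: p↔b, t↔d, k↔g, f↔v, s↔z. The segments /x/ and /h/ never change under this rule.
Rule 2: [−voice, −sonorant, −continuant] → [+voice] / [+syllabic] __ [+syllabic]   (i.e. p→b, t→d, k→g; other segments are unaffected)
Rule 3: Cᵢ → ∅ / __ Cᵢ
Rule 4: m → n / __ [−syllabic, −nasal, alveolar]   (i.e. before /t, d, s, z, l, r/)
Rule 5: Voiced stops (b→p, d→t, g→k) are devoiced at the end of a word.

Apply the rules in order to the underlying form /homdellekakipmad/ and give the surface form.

hondelegagipmat

Rule 1 (regressive voicing assimilation): no segment meets the environment; /homdellekakipmad/ is unchanged.
Rule 2 (intervocalic voicing): /k/ is a voiceless stop between vowels /e/ and /a/, so it voices to [g]. /k/ is a voiceless stop between vowels /a/ and /i/, so it voices to [g]. /homdellekakipmad/ → homdellegagipmad.
Rule 3 (degemination): /ll/ is a geminate; the first /l/ deletes. /homdellegagipmad/ → homdelegagipmad.
Rule 4 (nasal place assimilation): /m/ precedes the alveolar consonant /d/, so it assimilates in place to [n]. /homdelegagipmad/ → hondelegagipmad.
Rule 5 (final devoicing): /d/ is a voiced stop in word-final position, so it devoices to [t]. /hondelegagipmad/ → hondelegagipmat.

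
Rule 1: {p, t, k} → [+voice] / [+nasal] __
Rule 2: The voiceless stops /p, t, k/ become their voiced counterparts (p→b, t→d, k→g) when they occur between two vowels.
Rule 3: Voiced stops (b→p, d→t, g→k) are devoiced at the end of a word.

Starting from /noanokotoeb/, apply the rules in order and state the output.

Rule 1 (post-nasal voicing): no segment meets the environment; /noanokotoeb/ is unchanged.
Rule 2 (intervocalic voicing): /k/ is a voiceless stop between vowels /o/ and /o/, so it voices to [g]. /t/ is a voiceless stop between vowels /o/ and /o/, so it voices to [d]. /noanokotoeb/ → noanogodoeb.
Rule 3 (final devoicing): /b/ is a voiced stop in word-final position, so it devoices to [p]. /noanogodoeb/ → noanogodoep.

noanogodoep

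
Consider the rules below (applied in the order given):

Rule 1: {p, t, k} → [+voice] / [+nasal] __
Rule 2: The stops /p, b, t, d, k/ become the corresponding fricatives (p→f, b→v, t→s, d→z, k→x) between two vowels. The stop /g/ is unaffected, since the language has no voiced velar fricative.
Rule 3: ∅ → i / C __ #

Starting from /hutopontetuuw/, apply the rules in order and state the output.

husofondesuuwi

Rule 1 (post-nasal voicing): /t/ is a voiceless stop immediately after the nasal /n/, so it voices to [d]. /hutopontetuuw/ → hutopondetuuw.
Rule 2 (intervocalic spirantization): /t/ is a stop between vowels /u/ and /o/, so it spirantizes to the fricative [s]. /p/ is a stop between vowels /o/ and /o/, so it spirantizes to the fricative [f]. /t/ is a stop between vowels /e/ and /u/, so it spirantizes to the fricative [s]. /hutopondetuuw/ → husofondesuuw.
Rule 3 (final i-epenthesis): the form ends in the consonant /w/, so [i] is inserted word-finally. /husofondesuuw/ → husofondesuuwi.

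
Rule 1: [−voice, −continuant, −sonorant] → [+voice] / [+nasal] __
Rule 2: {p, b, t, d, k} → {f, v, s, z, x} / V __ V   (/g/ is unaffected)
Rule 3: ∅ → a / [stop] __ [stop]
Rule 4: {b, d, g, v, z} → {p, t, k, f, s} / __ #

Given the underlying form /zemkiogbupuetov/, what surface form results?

Rule 1 (post-nasal voicing): /k/ is a voiceless stop immediately after the nasal /m/, so it voices to [g]. /zemkiogbupuetov/ → zemgiogbupuetov.
Rule 2 (intervocalic spirantization): /p/ is a stop between vowels /u/ and /u/, so it spirantizes to the fricative [f]. /t/ is a stop between vowels /e/ and /o/, so it spirantizes to the fricative [s]. /zemgiogbupuetov/ → zemgiogbufuesov.
Rule 3 (stop-cluster a-epenthesis): /g/ and /b/ form a stop–stop cluster, so [a] is inserted between them. /zemgiogbufuesov/ → zemgiogabufuesov.
Rule 4 (final devoicing): /v/ is a voiced obstruent in word-final position, so it devoices to [f]. /zemgiogabufuesov/ → zemgiogabufuesof.

zemgiogabufuesof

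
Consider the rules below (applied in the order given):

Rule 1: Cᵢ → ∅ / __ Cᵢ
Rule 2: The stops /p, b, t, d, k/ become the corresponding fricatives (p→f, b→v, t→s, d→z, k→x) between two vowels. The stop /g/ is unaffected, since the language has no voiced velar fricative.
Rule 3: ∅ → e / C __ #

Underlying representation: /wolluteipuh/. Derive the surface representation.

woluseifuhe

Rule 1 (degemination): /ll/ is a geminate; the first /l/ deletes. /wolluteipuh/ → woluteipuh.
Rule 2 (intervocalic spirantization): /t/ is a stop between vowels /u/ and /e/, so it spirantizes to the fricative [s]. /p/ is a stop between vowels /i/ and /u/, so it spirantizes to the fricative [f]. /woluteipuh/ → woluseifuh.
Rule 3 (final e-epenthesis): the form ends in the consonant /h/, so [e] is inserted word-finally. /woluseifuh/ → woluseifuhe.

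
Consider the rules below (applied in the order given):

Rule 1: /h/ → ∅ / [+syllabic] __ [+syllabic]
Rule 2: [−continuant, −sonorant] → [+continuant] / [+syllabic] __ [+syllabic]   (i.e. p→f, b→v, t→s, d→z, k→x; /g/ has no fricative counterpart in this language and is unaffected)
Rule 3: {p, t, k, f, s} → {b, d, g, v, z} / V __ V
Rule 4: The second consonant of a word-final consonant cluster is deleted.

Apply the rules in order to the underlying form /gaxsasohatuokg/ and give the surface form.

Rule 1 (intervocalic h-deletion): /h/ occurs between vowels /o/ and /a/, so it deletes. /gaxsasohatuokg/ → gaxsasoatuokg.
Rule 2 (intervocalic spirantization): /t/ is a stop between vowels /a/ and /u/, so it spirantizes to the fricative [s]. /gaxsasoatuokg/ → gaxsasoasuokg.
Rule 3 (intervocalic voicing): /s/ is a voiceless obstruent between vowels /a/ and /o/, so it voices to [z]. /s/ is a voiceless obstruent between vowels /a/ and /u/, so it voices to [z]. /gaxsasoasuokg/ → gaxsazoazuokg.
Rule 4 (final cluster simplification): /g/ is the second consonant of a word-final cluster /kg/, so it deletes. /gaxsazoazuokg/ → gaxsazoazuok.

gaxsazoazuok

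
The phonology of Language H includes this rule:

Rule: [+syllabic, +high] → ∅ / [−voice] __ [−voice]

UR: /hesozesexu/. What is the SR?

hesozesexu

No segment of /hesozesexu/ meets the structural description of the rule, so the form surfaces unchanged.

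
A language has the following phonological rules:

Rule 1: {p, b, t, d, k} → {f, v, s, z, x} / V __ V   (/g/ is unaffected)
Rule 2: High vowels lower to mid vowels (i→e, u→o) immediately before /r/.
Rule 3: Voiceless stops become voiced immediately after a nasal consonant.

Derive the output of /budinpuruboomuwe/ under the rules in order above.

Rule 1 (intervocalic spirantization): /d/ is a stop between vowels /u/ and /i/, so it spirantizes to the fricative [z]. /b/ is a stop between vowels /u/ and /o/, so it spirantizes to the fricative [v]. /budinpuruboomuwe/ → buzinpuruvoomuwe.
Rule 2 (pre-rhotic lowering): /u/ is a high vowel immediately before /r/, so it lowers to [o]. /buzinpuruvoomuwe/ → buzinporuvoomuwe.
Rule 3 (post-nasal voicing): /p/ is a voiceless stop immediately after the nasal /n/, so it voices to [b]. /buzinporuvoomuwe/ → buzinboruvoomuwe.

buzinboruvoomuwe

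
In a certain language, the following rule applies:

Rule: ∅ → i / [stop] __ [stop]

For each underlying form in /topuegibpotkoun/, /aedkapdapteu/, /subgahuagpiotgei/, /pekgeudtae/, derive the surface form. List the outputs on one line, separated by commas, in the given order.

topuegibipotikoun, aedikapidapiteu, subigahuagipiotigei, pekigeuditae

/topuegibpotkoun/: /b/ and /p/ form a stop–stop cluster, so [i] is inserted between them. /t/ and /k/ form a stop–stop cluster, so [i] is inserted between them. → [topuegibipotikoun].
/aedkapdapteu/: /d/ and /k/ form a stop–stop cluster, so [i] is inserted between them. /p/ and /d/ form a stop–stop cluster, so [i] is inserted between them. /p/ and /t/ form a stop–stop cluster, so [i] is inserted between them. → [aedikapidapiteu].
/subgahuagpiotgei/: /b/ and /g/ form a stop–stop cluster, so [i] is inserted between them. /g/ and /p/ form a stop–stop cluster, so [i] is inserted between them. /t/ and /g/ form a stop–stop cluster, so [i] is inserted between them. → [subigahuagipiotigei].
/pekgeudtae/: /k/ and /g/ form a stop–stop cluster, so [i] is inserted between them. /d/ and /t/ form a stop–stop cluster, so [i] is inserted between them. → [pekigeuditae].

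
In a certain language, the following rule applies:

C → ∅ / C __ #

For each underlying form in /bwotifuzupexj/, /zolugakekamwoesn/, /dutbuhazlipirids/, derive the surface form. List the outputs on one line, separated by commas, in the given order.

bwotifuzupex, zolugakekamwoes, dutbuhazlipirid

/bwotifuzupexj/: /j/ is the second consonant of a word-final cluster /xj/, so it deletes. → [bwotifuzupex].
/zolugakekamwoesn/: /n/ is the second consonant of a word-final cluster /sn/, so it deletes. → [zolugakekamwoes].
/dutbuhazlipirids/: /s/ is the second consonant of a word-final cluster /ds/, so it deletes. → [dutbuhazlipirid].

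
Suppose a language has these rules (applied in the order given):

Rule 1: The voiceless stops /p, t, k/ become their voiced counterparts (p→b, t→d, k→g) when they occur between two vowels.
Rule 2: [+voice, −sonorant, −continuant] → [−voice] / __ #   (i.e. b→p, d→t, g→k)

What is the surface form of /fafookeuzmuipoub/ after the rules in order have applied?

fafoogeuzmuiboup

Rule 1 (intervocalic voicing): /k/ is a voiceless stop between vowels /o/ and /e/, so it voices to [g]. /p/ is a voiceless stop between vowels /i/ and /o/, so it voices to [b]. /fafookeuzmuipoub/ → fafoogeuzmuiboub.
Rule 2 (final devoicing): /b/ is a voiced stop in word-final position, so it devoices to [p]. /fafoogeuzmuiboub/ → fafoogeuzmuiboup.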